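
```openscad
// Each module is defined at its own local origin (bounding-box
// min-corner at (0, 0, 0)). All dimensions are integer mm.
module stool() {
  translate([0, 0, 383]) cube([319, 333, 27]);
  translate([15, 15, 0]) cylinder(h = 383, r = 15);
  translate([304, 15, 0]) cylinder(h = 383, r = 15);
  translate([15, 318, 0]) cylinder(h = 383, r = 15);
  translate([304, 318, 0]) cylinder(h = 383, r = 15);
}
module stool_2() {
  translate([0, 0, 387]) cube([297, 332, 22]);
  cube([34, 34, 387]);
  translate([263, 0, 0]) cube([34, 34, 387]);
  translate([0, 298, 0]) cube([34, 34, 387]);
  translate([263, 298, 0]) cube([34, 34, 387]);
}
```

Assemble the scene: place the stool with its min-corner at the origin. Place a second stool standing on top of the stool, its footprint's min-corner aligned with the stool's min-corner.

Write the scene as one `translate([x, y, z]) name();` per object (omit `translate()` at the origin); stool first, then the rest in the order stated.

stool();
translate([0, 0, 410]) stool_2();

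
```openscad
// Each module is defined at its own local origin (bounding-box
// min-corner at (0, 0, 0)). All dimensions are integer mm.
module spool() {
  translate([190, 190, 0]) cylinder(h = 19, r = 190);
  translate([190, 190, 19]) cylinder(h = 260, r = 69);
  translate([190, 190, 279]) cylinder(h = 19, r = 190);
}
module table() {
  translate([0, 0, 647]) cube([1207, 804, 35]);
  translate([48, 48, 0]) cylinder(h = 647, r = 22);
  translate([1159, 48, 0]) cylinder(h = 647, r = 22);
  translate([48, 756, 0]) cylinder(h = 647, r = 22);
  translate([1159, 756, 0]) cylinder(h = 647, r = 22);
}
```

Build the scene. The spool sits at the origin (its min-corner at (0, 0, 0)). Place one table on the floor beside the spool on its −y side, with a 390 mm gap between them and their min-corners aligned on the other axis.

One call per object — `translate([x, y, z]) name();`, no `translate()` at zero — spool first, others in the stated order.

spool();
translate([0, -1194, 0]) table();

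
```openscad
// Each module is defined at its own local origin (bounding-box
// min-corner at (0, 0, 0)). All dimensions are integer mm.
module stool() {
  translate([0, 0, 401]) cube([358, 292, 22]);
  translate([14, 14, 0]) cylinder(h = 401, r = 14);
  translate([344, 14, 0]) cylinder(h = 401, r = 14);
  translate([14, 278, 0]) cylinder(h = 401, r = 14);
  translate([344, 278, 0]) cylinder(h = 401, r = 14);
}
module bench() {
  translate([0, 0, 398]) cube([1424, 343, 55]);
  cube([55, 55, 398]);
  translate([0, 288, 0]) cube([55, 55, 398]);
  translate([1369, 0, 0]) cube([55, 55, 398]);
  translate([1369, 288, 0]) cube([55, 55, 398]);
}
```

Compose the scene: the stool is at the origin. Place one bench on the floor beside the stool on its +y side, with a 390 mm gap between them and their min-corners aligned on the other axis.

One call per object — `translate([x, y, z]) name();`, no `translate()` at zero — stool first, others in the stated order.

stool();
translate([0, 682, 0]) bench();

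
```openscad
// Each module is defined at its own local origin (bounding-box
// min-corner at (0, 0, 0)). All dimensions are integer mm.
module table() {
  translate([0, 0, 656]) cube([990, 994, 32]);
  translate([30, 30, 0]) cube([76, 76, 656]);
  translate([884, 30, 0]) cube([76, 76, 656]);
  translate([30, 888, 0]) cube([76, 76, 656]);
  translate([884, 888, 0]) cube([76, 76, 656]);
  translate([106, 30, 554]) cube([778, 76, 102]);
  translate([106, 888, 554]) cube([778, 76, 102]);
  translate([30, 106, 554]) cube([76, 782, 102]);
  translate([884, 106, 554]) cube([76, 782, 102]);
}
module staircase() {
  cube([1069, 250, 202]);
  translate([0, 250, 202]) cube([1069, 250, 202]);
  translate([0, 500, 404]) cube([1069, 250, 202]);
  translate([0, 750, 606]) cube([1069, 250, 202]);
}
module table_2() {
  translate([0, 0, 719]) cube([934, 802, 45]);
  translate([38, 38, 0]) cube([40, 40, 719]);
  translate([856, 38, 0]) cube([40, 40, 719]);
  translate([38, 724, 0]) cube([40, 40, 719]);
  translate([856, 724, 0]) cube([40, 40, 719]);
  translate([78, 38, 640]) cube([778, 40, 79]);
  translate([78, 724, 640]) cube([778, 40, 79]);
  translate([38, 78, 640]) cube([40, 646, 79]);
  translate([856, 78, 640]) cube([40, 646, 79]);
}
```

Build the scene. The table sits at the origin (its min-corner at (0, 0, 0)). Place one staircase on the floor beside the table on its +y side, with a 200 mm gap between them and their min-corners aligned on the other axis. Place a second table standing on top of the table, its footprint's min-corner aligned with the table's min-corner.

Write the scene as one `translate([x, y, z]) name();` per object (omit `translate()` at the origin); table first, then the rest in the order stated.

table();
translate([0, 1194, 0]) staircase();
translate([0, 0, 688]) table_2();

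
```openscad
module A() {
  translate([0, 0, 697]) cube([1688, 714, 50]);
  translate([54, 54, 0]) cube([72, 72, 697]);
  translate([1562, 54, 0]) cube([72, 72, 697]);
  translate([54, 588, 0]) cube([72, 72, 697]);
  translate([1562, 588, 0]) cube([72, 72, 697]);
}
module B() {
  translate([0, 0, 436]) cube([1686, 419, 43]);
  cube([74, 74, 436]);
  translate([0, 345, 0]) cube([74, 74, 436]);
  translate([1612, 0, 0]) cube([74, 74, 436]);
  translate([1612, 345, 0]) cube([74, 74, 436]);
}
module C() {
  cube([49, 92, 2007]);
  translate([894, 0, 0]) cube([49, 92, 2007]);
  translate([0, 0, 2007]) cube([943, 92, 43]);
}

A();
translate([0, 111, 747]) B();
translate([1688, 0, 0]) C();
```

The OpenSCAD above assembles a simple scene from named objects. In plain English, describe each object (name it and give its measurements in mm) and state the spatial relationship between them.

A is a table: top 1688 mm (x) × 714 mm (y), 50 mm thick, upper face at z = 747 mm, on four 72×72 mm square legs, each inset 54 mm from the nearest pair of top edges, running from z = 0 to the bottom of the top.

B is a bench: a 1686×419 mm seat slab, 43 mm thick, top at z = 479 mm, on four 74×74 mm square legs flush with the seat corners and standing on z = 0.

C is a rectangular door frame: two vertical jambs of 49×92 mm section, 2007 mm tall, with a clear opening 845 mm wide between their inner faces. A header 43 mm tall and 92 mm deep lies on top of the jambs and spans the full outside width.

The bench is on top of the table. The door frame is against the table's +x side, with their −y faces flush.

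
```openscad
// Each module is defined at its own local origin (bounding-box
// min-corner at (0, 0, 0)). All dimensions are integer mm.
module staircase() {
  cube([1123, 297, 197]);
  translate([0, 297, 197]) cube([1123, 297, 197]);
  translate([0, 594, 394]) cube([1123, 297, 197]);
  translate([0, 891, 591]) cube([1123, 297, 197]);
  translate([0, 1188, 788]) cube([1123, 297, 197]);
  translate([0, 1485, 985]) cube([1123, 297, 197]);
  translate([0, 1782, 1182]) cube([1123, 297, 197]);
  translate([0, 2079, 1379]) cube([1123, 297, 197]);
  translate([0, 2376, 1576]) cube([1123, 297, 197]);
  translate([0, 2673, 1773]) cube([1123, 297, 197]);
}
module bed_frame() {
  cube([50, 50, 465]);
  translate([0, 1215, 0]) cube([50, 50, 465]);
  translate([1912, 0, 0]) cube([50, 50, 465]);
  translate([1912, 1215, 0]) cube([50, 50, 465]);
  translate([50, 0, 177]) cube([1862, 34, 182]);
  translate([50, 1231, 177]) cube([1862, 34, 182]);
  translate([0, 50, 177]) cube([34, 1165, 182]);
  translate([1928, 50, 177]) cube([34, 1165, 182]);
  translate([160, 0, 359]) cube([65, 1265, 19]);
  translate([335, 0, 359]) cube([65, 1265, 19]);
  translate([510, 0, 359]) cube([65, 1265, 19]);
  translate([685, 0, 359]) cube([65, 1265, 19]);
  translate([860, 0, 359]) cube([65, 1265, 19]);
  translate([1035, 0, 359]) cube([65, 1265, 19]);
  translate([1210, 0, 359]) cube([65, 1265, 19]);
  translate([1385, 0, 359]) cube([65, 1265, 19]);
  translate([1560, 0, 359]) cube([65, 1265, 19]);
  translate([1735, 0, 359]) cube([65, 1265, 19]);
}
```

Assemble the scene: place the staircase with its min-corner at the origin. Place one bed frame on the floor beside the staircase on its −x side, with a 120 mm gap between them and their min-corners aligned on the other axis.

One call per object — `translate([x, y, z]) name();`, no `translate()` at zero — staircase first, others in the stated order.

staircase();
translate([-2082, 0, 0]) bed_frame();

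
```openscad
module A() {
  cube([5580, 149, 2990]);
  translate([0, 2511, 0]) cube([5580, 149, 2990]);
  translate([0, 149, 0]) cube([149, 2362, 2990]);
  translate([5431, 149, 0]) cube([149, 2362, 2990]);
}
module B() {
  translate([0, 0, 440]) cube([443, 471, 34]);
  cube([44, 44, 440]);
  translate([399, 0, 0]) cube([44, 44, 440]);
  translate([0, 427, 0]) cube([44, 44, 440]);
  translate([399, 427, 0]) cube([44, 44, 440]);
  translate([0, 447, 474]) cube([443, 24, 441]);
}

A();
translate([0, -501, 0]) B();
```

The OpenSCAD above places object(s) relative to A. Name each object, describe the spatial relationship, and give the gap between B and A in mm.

The chair's nearest face is 30 mm from the house frame's −y face.

A is a house frame. B is a chair. The chair is on the floor beside the house frame on its −y side. The gap between the chair and the house frame is 30 mm.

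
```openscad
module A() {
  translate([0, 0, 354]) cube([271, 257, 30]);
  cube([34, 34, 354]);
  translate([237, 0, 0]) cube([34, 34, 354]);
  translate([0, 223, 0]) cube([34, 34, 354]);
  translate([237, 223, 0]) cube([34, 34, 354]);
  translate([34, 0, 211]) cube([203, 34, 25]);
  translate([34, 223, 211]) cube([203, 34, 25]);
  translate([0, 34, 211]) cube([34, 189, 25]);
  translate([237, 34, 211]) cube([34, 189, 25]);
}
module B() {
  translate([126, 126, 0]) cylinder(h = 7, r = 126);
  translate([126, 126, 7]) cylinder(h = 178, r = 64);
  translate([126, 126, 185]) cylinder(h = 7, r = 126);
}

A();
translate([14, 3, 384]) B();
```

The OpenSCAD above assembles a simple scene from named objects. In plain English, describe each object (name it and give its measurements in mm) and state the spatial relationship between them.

A is a four-legged stool. The seat is 271×257 mm, 30 mm thick, top at z = 384 mm. It stands on four square legs, each 34×34 mm in cross-section, from z = 0 to the seat underside, each flush with a corner of the seat. Four stretchers, 34 mm wide and 25 mm tall, connect adjacent legs with their undersides at z = 211 mm, each running between the inner faces of the legs it joins and aligned with the legs' outer faces on the other axis.

B is a spool: two coaxial disc flanges of radius 126 mm and thickness 7 mm, joined by a core cylinder of radius 64 mm and height 178 mm. The lower flange rests on z = 0 and the three cylinders share a vertical axis.

The spool is on top of the stool.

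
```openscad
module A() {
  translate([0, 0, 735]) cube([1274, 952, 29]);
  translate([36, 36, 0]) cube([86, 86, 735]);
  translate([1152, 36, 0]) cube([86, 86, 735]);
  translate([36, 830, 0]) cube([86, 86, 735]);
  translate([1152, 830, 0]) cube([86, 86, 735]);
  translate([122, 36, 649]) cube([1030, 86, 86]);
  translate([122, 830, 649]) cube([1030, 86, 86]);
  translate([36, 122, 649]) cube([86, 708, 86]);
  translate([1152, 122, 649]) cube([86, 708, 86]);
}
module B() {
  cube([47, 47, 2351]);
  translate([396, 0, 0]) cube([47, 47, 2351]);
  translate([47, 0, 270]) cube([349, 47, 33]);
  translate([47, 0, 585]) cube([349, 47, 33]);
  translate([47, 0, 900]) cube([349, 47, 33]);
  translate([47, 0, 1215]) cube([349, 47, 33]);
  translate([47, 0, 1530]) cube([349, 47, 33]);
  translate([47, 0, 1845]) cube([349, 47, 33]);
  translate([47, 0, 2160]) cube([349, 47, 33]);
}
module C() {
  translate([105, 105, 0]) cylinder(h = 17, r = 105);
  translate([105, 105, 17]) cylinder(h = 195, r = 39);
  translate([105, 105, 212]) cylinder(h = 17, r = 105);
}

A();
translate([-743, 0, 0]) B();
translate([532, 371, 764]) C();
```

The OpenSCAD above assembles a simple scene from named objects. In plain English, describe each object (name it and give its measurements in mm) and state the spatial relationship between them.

A is a table: top 1274 mm (x) × 952 mm (y), 29 mm thick, upper face at z = 764 mm, on four 86×86 mm square legs, each inset 36 mm from the nearest pair of top edges, running from z = 0 to the bottom of the top. Four apron rails, 86 mm thick and 86 mm tall, run between adjacent legs with their top edges flush with the underside of the top and their outer faces flush with the legs' outer faces.

B is a wooden ladder with two side rails of 47×47 mm section and 2351 mm height, set 443 mm apart overall. Between them run 7 rectangular rungs (47 mm deep, 33 mm thick), front faces flush with the rails' −y face. The bottom of the first rung is 270 mm above the floor and each subsequent rung is 315 mm higher than the one below.

C is a spool: two coaxial disc flanges of radius 105 mm and thickness 17 mm, joined by a core cylinder of radius 39 mm and height 195 mm. The lower flange rests on z = 0 and the three cylinders share a vertical axis.

The ladder is on the floor beside the table on its −x side. The spool is on top of the table, centred.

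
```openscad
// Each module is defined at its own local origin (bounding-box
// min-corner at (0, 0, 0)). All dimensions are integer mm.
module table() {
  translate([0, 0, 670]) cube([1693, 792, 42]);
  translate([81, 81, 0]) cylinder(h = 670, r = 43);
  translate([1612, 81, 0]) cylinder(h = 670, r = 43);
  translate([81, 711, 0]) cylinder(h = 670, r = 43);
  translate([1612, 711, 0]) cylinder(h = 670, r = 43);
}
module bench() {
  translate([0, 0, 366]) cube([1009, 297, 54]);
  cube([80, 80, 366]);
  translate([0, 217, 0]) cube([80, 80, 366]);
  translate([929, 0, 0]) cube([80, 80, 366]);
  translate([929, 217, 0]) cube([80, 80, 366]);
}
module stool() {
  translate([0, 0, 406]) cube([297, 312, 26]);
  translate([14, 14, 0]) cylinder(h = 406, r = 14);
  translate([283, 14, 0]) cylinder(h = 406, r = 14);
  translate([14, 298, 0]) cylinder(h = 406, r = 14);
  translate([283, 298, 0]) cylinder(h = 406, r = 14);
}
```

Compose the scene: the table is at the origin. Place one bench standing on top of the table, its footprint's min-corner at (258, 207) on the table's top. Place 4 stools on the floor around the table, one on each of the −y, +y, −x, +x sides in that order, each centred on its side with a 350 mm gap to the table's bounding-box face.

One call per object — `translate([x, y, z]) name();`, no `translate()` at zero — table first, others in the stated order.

table();
translate([258, 207, 712]) bench();
translate([698, -662, 0]) stool();
translate([698, 1142, 0]) stool();
translate([-647, 240, 0]) stool();
translate([2043, 240, 0]) stool();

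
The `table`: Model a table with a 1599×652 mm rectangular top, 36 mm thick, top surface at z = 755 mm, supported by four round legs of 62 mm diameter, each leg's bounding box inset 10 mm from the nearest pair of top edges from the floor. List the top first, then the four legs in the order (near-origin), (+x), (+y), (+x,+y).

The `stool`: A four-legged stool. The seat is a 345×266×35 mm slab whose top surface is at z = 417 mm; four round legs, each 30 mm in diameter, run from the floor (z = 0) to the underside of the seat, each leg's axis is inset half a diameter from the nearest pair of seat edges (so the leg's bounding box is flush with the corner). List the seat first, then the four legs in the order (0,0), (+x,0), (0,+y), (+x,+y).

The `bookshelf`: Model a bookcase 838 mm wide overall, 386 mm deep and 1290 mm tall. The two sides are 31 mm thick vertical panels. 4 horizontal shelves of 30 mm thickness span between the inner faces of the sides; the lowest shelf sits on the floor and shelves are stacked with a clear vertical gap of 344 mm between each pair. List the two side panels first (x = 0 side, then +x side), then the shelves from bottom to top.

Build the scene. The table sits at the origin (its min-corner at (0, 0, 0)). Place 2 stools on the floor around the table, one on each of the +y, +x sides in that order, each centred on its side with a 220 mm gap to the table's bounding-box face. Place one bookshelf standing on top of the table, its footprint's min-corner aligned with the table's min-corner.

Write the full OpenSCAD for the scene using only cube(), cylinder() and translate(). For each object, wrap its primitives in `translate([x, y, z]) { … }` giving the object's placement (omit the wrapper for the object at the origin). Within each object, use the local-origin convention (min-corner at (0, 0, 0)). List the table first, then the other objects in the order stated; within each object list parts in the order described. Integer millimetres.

translate([0, 0, 719]) cube([1599, 652, 36]);
translate([41, 41, 0]) cylinder(h = 719, r = 31);
translate([1558, 41, 0]) cylinder(h = 719, r = 31);
translate([41, 611, 0]) cylinder(h = 719, r = 31);
translate([1558, 611, 0]) cylinder(h = 719, r = 31);
translate([627, 872, 0]) {
  translate([0, 0, 382]) cube([345, 266, 35]);
  translate([15, 15, 0]) cylinder(h = 382, r = 15);
  translate([330, 15, 0]) cylinder(h = 382, r = 15);
  translate([15, 251, 0]) cylinder(h = 382, r = 15);
  translate([330, 251, 0]) cylinder(h = 382, r = 15);
}
translate([1819, 193, 0]) {
  translate([0, 0, 382]) cube([345, 266, 35]);
  translate([15, 15, 0]) cylinder(h = 382, r = 15);
  translate([330, 15, 0]) cylinder(h = 382, r = 15);
  translate([15, 251, 0]) cylinder(h = 382, r = 15);
  translate([330, 251, 0]) cylinder(h = 382, r = 15);
}
translate([0, 0, 755]) {
  cube([31, 386, 1290]);
  translate([807, 0, 0]) cube([31, 386, 1290]);
  translate([31, 0, 0]) cube([776, 386, 30]);
  translate([31, 0, 374]) cube([776, 386, 30]);
  translate([31, 0, 748]) cube([776, 386, 30]);
  translate([31, 0, 1122]) cube([776, 386, 30]);
}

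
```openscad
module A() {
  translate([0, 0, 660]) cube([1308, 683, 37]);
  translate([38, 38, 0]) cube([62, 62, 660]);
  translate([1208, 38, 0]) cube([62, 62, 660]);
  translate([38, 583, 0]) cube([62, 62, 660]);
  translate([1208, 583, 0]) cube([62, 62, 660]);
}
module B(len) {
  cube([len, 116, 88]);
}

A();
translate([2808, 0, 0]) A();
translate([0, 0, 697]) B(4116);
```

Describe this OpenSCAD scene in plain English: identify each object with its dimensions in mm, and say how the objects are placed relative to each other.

A is a table with a 1308×683 mm rectangular top, 37 mm thick, top surface at z = 697 mm, supported by four 62×62 mm square legs, each inset 38 mm from the nearest pair of top edges, running from the floor.

B is a rectangular beam 4116 mm long (x), 116 mm deep (y), 88 mm thick (z).

The beam spans the tops of two tables placed 1500 mm apart, resting at z = 697 mm.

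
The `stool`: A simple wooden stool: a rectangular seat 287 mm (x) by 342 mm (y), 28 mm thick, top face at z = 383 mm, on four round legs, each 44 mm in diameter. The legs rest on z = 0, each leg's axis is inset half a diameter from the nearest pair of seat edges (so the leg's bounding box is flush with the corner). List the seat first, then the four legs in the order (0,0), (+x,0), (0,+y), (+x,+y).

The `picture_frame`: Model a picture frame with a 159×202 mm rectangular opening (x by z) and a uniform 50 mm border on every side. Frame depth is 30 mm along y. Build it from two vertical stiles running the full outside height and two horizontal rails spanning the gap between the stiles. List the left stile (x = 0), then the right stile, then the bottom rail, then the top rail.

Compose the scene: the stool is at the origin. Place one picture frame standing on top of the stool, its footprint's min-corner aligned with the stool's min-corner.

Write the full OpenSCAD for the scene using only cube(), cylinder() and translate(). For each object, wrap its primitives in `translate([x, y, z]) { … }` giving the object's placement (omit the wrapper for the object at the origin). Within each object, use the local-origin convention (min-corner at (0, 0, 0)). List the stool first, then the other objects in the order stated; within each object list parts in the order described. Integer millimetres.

translate([0, 0, 355]) cube([287, 342, 28]);
translate([22, 22, 0]) cylinder(h = 355, r = 22);
translate([265, 22, 0]) cylinder(h = 355, r = 22);
translate([22, 320, 0]) cylinder(h = 355, r = 22);
translate([265, 320, 0]) cylinder(h = 355, r = 22);
translate([0, 0, 383]) {
  cube([50, 30, 302]);
  translate([209, 0, 0]) cube([50, 30, 302]);
  translate([50, 0, 0]) cube([159, 30, 50]);
  translate([50, 0, 252]) cube([159, 30, 50]);
}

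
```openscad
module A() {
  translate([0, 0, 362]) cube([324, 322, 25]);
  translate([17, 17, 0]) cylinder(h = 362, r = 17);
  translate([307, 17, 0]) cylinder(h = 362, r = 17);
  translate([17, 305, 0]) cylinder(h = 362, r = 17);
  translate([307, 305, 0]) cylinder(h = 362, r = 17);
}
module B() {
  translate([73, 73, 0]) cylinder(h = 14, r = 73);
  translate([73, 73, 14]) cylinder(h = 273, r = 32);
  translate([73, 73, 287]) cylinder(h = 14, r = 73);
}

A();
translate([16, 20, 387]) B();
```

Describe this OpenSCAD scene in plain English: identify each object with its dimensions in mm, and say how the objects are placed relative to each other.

A is a four-legged stool. The seat is a 324×322×25 mm slab whose top surface is at z = 387 mm; four round legs, each 34 mm in diameter, run from the floor (z = 0) to the underside of the seat, each leg's axis is inset half a diameter from the nearest pair of seat edges (so the leg's bounding box is flush with the corner).

B is a spool: two coaxial disc flanges of radius 73 mm and thickness 14 mm, joined by a core cylinder of radius 32 mm and height 273 mm. The lower flange rests on z = 0 and the three cylinders share a vertical axis.

The spool is on top of the stool.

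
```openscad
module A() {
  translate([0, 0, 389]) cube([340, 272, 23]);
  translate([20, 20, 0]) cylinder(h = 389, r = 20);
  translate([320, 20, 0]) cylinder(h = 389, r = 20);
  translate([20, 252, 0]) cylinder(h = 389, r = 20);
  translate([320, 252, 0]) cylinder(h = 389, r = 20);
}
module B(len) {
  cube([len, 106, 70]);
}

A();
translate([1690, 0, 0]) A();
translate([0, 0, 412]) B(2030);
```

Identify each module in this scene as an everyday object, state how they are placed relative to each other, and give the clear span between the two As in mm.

Second stool starts at x = 1690; first ends at x = 340; clear span = 1690 − 340 = 1350 mm.

A is a stool. B is a beam. A beam spans the tops of two stools. The clear span between the two stools is 1350 mm.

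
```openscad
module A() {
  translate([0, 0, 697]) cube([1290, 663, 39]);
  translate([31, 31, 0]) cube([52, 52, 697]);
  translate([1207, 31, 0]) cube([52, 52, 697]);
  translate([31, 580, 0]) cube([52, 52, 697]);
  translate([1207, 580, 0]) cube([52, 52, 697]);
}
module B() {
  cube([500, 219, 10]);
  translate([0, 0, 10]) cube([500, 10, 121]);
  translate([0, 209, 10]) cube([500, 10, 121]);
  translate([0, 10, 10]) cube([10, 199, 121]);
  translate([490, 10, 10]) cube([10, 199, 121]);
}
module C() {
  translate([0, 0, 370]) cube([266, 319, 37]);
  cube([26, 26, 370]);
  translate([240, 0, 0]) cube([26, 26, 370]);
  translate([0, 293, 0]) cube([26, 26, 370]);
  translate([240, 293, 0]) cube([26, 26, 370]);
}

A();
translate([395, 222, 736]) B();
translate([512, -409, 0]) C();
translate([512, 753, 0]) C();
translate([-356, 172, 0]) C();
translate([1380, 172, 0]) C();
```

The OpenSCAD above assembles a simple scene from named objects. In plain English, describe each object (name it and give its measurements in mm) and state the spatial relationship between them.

A is a table: top 1290 mm (x) × 663 mm (y), 39 mm thick, upper face at z = 736 mm, on four 52×52 mm square legs, each inset 31 mm from the nearest pair of top edges, running from z = 0 to the bottom of the top.

B is an open-topped rectangular box: outside dimensions 500×219×131 mm, with a uniform wall and base thickness of 10 mm. The base is a full 500×219 slab on the floor; four walls sit on top of the base. The front and back walls (the −y and +y sides) span the full width; the two side walls fit between them.

C is a four-legged stool. The seat is a 266×319×37 mm slab whose top surface is at z = 407 mm; four square legs, each 26×26 mm in cross-section, run from the floor (z = 0) to the underside of the seat, each flush with a corner of the seat.

The open box is on top of the table, centred. Four stools sit around the table at the −y, +y, −x, +x sides.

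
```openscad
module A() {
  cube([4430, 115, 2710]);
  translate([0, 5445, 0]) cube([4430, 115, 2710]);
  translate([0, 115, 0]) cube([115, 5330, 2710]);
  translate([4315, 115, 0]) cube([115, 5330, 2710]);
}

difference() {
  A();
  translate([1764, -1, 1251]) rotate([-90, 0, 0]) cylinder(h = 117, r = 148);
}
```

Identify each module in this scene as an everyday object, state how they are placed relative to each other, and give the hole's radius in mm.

The subtracted cylinder has r = 148 mm.

A is a house frame. The house frame has a circular hole through its front wall. The hole's radius is 148 mm.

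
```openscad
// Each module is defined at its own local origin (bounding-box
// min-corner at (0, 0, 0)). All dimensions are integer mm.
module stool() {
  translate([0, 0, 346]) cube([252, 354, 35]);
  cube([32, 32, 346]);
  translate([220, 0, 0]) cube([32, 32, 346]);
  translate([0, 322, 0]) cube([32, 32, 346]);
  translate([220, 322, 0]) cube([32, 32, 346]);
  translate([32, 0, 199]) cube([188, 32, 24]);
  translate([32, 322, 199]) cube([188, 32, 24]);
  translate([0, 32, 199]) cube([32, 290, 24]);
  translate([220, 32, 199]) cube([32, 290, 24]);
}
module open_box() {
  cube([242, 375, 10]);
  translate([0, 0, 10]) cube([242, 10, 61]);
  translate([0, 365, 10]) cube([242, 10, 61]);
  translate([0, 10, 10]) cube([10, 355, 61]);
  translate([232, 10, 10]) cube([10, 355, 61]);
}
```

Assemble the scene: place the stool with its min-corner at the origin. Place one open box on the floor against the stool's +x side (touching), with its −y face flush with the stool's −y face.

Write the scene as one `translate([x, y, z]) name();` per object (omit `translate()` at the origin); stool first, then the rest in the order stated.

stool();
translate([252, 0, 0]) open_box();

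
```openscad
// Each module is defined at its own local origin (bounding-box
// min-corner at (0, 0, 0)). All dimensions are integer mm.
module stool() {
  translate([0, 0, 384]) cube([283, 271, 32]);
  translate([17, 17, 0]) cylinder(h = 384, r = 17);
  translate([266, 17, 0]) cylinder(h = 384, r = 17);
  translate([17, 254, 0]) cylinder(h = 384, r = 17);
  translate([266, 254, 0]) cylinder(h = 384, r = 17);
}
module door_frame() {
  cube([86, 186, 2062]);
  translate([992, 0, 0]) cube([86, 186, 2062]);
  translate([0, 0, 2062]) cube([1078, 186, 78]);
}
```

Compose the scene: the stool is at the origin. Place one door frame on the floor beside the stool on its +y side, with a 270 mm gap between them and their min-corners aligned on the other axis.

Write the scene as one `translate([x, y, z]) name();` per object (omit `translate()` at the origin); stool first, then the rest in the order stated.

stool();
translate([0, 541, 0]) door_frame();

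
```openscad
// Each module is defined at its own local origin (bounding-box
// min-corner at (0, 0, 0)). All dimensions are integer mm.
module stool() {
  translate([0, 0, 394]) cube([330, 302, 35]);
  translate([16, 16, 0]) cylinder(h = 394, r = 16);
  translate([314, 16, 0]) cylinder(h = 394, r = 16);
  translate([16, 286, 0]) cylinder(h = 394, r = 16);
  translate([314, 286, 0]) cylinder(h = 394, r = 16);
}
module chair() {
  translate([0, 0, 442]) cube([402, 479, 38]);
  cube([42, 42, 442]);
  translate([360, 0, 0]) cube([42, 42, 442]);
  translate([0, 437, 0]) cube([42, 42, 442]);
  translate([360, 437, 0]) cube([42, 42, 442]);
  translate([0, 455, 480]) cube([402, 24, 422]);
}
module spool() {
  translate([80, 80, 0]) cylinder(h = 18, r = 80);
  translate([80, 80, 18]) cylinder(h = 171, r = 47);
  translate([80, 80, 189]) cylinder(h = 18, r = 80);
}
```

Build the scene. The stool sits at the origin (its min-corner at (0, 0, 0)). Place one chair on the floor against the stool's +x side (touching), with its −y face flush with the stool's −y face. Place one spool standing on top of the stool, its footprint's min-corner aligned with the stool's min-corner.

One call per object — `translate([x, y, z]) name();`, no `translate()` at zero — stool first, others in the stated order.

stool();
translate([330, 0, 0]) chair();
translate([0, 0, 429]) spool();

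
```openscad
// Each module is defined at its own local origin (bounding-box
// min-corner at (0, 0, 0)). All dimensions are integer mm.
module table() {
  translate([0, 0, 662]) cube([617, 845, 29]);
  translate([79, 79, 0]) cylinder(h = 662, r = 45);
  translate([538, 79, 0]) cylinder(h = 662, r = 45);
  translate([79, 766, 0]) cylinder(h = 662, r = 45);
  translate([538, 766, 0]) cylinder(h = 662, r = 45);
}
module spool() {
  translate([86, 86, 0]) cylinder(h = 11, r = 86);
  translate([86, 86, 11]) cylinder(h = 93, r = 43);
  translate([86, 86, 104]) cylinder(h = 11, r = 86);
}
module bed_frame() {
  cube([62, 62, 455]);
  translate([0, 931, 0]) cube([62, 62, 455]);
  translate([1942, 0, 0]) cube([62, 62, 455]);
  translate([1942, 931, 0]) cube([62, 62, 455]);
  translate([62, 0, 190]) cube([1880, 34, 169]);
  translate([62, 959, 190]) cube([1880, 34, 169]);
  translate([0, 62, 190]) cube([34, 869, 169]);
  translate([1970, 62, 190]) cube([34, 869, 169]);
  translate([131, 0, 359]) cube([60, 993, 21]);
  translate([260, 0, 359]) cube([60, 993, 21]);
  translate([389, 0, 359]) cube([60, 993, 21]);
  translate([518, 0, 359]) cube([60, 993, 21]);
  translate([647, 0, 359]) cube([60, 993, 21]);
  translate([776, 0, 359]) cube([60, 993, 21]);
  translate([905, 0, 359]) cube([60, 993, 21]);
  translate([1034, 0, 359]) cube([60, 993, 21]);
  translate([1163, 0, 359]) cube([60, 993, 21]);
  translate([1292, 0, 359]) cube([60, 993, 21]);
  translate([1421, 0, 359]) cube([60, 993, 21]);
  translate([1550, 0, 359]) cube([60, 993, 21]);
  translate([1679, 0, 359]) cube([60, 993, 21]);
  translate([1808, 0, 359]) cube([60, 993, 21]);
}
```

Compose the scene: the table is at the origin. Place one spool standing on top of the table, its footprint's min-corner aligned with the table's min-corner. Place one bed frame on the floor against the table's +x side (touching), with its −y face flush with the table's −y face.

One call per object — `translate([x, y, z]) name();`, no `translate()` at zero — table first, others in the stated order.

table();
translate([0, 0, 691]) spool();
translate([617, 0, 0]) bed_frame();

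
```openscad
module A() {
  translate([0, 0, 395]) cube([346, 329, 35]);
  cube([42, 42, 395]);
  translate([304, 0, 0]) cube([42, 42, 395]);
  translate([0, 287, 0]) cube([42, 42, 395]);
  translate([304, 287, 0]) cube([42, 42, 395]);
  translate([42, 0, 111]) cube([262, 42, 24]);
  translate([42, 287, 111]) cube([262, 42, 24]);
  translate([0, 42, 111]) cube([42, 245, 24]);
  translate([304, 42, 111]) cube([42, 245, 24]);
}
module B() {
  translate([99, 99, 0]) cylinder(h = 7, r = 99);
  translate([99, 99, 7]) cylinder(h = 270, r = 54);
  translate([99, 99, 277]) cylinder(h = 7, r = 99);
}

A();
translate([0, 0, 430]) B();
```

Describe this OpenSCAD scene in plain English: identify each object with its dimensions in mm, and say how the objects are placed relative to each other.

A is a four-legged stool. The seat is 346×329 mm, 35 mm thick, top at z = 430 mm. It stands on four square legs, each 42×42 mm in cross-section, from z = 0 to the seat underside, each flush with a corner of the seat. Four stretchers, 42 mm wide and 24 mm tall, connect adjacent legs with their undersides at z = 111 mm, each running between the inner faces of the legs it joins and aligned with the legs' outer faces on the other axis.

B is a spool: two coaxial disc flanges of radius 99 mm and thickness 7 mm, joined by a core cylinder of radius 54 mm and height 270 mm. The lower flange rests on z = 0 and the three cylinders share a vertical axis.

The spool is on top of the stool.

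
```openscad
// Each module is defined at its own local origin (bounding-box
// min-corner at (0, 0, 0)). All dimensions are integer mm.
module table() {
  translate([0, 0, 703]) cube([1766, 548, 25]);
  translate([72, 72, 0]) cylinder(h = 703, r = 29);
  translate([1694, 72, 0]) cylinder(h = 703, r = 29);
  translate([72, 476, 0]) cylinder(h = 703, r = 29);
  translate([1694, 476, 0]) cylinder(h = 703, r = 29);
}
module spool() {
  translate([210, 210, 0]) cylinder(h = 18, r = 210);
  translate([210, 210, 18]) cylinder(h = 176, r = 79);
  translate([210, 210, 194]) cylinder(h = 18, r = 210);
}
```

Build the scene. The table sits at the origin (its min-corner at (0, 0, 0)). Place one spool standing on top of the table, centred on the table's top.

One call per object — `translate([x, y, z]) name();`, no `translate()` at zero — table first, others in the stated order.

table();
translate([673, 64, 728]) spool();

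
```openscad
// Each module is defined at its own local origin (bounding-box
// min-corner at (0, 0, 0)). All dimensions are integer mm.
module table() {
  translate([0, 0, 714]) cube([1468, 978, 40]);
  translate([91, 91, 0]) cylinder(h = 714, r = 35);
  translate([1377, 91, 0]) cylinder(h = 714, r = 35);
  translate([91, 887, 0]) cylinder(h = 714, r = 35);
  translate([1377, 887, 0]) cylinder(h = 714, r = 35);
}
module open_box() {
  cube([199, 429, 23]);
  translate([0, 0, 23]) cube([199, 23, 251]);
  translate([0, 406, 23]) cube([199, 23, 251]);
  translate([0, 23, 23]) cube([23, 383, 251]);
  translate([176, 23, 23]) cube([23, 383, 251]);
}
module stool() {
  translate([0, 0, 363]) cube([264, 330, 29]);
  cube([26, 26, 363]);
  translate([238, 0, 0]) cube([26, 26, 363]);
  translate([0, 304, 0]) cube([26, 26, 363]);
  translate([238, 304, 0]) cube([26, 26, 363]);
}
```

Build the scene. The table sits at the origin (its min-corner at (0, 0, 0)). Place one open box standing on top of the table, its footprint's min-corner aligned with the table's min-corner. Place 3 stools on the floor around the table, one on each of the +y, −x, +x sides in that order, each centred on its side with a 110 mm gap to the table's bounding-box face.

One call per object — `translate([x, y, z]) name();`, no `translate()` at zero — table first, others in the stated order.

table();
translate([0, 0, 754]) open_box();
translate([602, 1088, 0]) stool();
translate([-374, 324, 0]) stool();
translate([1578, 324, 0]) stool();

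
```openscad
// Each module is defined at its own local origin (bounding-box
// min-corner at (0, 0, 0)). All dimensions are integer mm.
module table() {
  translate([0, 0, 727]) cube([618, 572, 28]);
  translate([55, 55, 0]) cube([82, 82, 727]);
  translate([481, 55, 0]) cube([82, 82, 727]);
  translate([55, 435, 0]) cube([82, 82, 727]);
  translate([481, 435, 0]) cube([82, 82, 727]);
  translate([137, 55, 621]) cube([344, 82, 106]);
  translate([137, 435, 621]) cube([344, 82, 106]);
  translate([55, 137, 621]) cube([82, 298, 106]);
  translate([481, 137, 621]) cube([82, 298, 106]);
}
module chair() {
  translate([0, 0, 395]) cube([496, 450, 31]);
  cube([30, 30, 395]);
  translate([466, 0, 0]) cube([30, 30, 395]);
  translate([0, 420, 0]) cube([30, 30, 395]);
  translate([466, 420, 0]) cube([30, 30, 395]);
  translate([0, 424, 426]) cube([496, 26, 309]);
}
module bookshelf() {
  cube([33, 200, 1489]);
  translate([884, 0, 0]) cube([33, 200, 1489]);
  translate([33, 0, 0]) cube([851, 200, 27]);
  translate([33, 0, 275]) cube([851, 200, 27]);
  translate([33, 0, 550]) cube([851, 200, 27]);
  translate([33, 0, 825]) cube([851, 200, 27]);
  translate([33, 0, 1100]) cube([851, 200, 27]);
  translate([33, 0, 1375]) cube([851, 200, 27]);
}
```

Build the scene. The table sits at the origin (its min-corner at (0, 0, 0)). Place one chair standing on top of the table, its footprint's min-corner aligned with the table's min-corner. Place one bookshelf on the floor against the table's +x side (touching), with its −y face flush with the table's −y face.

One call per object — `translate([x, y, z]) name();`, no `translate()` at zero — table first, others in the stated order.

table();
translate([0, 0, 755]) chair();
translate([618, 0, 0]) bookshelf();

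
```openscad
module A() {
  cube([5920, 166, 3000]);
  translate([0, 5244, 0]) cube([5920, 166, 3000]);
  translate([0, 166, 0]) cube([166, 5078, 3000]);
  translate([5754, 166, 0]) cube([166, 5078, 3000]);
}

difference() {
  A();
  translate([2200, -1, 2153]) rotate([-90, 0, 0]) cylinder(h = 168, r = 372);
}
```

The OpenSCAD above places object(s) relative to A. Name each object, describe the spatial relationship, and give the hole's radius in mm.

The subtracted cylinder has r = 372 mm.

A is a house frame. The house frame has a circular hole through its front wall. The hole's radius is 372 mm.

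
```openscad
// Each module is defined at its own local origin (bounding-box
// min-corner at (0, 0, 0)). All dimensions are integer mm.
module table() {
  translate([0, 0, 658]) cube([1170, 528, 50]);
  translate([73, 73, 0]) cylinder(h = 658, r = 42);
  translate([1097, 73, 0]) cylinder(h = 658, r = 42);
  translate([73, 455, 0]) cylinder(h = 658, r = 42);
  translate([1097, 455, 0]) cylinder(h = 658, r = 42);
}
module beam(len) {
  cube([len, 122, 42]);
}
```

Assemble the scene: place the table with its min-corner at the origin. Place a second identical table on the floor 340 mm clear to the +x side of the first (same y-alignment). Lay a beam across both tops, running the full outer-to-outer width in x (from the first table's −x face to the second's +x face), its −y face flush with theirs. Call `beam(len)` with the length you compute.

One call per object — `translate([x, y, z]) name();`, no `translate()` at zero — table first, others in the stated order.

table();
translate([1510, 0, 0]) table();
translate([0, 0, 708]) beam(2680);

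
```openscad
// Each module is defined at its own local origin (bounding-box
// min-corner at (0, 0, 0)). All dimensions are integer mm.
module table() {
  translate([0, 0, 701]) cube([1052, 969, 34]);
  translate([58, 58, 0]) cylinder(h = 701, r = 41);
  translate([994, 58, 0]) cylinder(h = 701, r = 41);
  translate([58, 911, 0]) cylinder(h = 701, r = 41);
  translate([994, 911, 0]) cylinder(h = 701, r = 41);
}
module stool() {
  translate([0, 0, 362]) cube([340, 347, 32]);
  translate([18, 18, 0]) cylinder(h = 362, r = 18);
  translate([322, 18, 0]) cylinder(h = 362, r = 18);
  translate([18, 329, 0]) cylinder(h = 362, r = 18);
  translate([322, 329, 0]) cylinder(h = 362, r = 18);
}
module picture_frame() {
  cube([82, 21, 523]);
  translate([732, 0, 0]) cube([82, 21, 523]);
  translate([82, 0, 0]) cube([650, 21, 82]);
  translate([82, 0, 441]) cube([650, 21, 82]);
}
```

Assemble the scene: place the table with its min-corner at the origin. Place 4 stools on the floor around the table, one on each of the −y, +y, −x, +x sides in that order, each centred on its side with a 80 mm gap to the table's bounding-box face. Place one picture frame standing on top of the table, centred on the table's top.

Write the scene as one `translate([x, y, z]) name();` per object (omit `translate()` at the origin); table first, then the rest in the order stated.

table();
translate([356, -427, 0]) stool();
translate([356, 1049, 0]) stool();
translate([-420, 311, 0]) stool();
translate([1132, 311, 0]) stool();
translate([119, 474, 735]) picture_frame();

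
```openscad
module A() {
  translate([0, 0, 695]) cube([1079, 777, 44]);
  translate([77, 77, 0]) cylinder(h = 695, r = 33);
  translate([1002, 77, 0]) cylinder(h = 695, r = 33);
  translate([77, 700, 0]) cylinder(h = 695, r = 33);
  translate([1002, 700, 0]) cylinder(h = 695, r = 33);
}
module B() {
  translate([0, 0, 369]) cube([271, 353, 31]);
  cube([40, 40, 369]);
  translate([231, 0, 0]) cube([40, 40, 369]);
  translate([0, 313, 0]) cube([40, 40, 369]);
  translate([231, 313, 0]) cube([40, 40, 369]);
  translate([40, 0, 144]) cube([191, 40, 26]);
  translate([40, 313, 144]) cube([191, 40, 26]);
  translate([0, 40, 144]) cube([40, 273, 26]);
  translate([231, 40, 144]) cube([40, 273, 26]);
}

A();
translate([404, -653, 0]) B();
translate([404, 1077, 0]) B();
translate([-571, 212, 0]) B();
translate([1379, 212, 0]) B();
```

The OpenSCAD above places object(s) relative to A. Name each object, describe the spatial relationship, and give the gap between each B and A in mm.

Each stool's nearest face is 300 mm from the table's bounding box.

A is a table. B is a stool. Four stools sit around the table at the −y, +y, −x, +x sides. The gap between each stool and the table is 300 mm.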